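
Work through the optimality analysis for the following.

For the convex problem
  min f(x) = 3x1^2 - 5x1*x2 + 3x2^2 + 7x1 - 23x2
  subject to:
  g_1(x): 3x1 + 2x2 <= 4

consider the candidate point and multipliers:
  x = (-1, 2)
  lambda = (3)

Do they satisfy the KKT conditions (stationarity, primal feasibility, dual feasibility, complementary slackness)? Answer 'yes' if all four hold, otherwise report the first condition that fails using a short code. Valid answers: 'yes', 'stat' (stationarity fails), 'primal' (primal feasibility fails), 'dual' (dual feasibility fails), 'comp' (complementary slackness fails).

Gradient of f: grad f(x) = Q x + c = (-9, -6)
Constraint values g_i(x) = a_i^T x - b_i:
  g_1((-1, 2)) = -3
Stationarity residual: grad f(x) + sum_i lambda_i a_i = (0, 0)
  -> stationarity OK
Primal feasibility (all g_i <= 0): OK
Dual feasibility (all lambda_i >= 0): OK
Complementary slackness (lambda_i * g_i(x) = 0 for all i): FAILS

Verdict: the first failing condition is complementary_slackness -> comp.

comp


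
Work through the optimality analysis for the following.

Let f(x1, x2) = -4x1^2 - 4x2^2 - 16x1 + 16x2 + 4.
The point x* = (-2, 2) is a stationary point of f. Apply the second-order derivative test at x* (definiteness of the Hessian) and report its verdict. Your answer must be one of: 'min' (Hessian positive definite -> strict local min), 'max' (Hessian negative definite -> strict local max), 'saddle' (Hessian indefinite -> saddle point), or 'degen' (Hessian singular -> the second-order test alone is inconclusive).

Compute the Hessian H = grad^2 f:
  H = [[-8, 0], [0, -8]]
Verify stationarity: grad f(x*) = H x* + g = (0, 0).
Eigenvalues of H: -8, -8.
Both eigenvalues < 0, so H is negative definite -> x* is a strict local max.

max


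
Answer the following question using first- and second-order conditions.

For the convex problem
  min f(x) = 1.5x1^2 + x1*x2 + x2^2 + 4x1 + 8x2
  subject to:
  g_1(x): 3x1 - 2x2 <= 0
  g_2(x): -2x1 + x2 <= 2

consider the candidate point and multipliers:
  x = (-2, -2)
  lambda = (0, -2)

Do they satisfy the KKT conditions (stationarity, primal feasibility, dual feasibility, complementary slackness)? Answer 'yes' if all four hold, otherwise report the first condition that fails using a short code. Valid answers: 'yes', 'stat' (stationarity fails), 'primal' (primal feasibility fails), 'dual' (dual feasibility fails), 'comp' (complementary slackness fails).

Gradient of f: grad f(x) = Q x + c = (-4, 2)
Constraint values g_i(x) = a_i^T x - b_i:
  g_1((-2, -2)) = -2
  g_2((-2, -2)) = 0
Stationarity residual: grad f(x) + sum_i lambda_i a_i = (0, 0)
  -> stationarity OK
Primal feasibility (all g_i <= 0): OK
Dual feasibility (all lambda_i >= 0): FAILS
Complementary slackness (lambda_i * g_i(x) = 0 for all i): OK

Verdict: the first failing condition is dual_feasibility -> dual.

dual


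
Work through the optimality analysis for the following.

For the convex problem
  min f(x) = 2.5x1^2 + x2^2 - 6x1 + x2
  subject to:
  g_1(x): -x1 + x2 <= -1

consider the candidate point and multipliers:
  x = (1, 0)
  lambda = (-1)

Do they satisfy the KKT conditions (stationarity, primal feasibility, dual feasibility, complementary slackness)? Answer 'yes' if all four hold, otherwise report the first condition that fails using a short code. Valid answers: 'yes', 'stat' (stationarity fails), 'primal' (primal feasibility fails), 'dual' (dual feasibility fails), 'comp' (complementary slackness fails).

Gradient of f: grad f(x) = Q x + c = (-1, 1)
Constraint values g_i(x) = a_i^T x - b_i:
  g_1((1, 0)) = 0
Stationarity residual: grad f(x) + sum_i lambda_i a_i = (0, 0)
  -> stationarity OK
Primal feasibility (all g_i <= 0): OK
Dual feasibility (all lambda_i >= 0): FAILS
Complementary slackness (lambda_i * g_i(x) = 0 for all i): OK

Verdict: the first failing condition is dual_feasibility -> dual.

dual


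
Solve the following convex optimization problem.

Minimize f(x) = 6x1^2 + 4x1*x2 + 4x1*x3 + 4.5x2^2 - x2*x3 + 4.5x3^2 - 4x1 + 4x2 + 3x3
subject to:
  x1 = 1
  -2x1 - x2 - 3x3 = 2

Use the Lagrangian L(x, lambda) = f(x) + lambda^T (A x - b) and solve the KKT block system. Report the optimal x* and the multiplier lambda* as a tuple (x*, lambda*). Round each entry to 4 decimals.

Form the Lagrangian:
  L(x, lambda) = (1/2) x^T Q x + c^T x + lambda^T (A x - b)
Stationarity (grad_x L = 0): Q x + c + A^T lambda = 0.
Primal feasibility: A x = b.

This gives the KKT block system:
  [ Q   A^T ] [ x     ]   [-c ]
  [ A    0  ] [ lambda ] = [ b ]

Solving the linear system:
  x*      = (1, -1.0312, -0.9896)
  lambda* = (-0.5, -0.2917)
  f(x*)   = -5.0052

x* = (1, -1.0312, -0.9896), lambda* = (-0.5, -0.2917)


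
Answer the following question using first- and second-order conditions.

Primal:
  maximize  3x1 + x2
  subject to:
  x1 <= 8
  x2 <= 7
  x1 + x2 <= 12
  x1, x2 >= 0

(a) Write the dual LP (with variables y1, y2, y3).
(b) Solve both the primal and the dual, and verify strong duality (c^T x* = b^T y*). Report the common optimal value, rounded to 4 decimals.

The standard primal-dual pair for 'max c^T x s.t. A x <= b, x >= 0' is:
  Dual:  min b^T y  s.t.  A^T y >= c,  y >= 0.

So the dual LP is:
  minimize  8y1 + 7y2 + 12y3
  subject to:
    y1 + y3 >= 3
    y2 + y3 >= 1
    y1, y2, y3 >= 0

Solving the primal: x* = (8, 4).
  primal value c^T x* = 28.
Solving the dual: y* = (2, 0, 1).
  dual value b^T y* = 28.
Strong duality: c^T x* = b^T y*. Confirmed.

28


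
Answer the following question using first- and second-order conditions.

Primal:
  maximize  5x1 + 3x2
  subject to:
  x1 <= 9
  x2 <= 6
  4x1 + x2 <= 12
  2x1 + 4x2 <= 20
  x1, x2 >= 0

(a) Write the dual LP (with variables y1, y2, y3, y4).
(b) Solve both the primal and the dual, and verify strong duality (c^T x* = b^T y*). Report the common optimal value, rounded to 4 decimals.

The standard primal-dual pair for 'max c^T x s.t. A x <= b, x >= 0' is:
  Dual:  min b^T y  s.t.  A^T y >= c,  y >= 0.

So the dual LP is:
  minimize  9y1 + 6y2 + 12y3 + 20y4
  subject to:
    y1 + 4y3 + 2y4 >= 5
    y2 + y3 + 4y4 >= 3
    y1, y2, y3, y4 >= 0

Solving the primal: x* = (2, 4).
  primal value c^T x* = 22.
Solving the dual: y* = (0, 0, 1, 0.5).
  dual value b^T y* = 22.
Strong duality: c^T x* = b^T y*. Confirmed.

22


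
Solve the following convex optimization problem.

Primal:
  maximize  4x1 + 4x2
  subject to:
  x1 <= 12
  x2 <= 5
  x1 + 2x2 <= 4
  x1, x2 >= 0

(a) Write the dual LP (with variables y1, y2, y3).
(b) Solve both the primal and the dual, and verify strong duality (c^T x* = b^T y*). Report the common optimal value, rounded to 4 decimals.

The standard primal-dual pair for 'max c^T x s.t. A x <= b, x >= 0' is:
  Dual:  min b^T y  s.t.  A^T y >= c,  y >= 0.

So the dual LP is:
  minimize  12y1 + 5y2 + 4y3
  subject to:
    y1 + y3 >= 4
    y2 + 2y3 >= 4
    y1, y2, y3 >= 0

Solving the primal: x* = (4, 0).
  primal value c^T x* = 16.
Solving the dual: y* = (0, 0, 4).
  dual value b^T y* = 16.
Strong duality: c^T x* = b^T y*. Confirmed.

16


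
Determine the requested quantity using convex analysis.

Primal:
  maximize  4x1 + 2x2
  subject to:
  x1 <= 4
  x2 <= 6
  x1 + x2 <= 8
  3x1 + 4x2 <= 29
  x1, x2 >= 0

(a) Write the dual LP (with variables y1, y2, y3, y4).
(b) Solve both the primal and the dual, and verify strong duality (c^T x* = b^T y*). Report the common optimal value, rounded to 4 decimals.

The standard primal-dual pair for 'max c^T x s.t. A x <= b, x >= 0' is:
  Dual:  min b^T y  s.t.  A^T y >= c,  y >= 0.

So the dual LP is:
  minimize  4y1 + 6y2 + 8y3 + 29y4
  subject to:
    y1 + y3 + 3y4 >= 4
    y2 + y3 + 4y4 >= 2
    y1, y2, y3, y4 >= 0

Solving the primal: x* = (4, 4).
  primal value c^T x* = 24.
Solving the dual: y* = (2, 0, 2, 0).
  dual value b^T y* = 24.
Strong duality: c^T x* = b^T y*. Confirmed.

24


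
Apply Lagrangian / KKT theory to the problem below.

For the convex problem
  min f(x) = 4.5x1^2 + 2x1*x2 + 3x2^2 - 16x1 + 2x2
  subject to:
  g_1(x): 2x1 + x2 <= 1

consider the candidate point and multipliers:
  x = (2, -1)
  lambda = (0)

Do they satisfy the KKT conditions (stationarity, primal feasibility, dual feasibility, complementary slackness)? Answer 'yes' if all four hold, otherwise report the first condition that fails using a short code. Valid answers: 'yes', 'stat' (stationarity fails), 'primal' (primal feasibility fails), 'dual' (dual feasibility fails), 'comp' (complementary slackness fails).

Gradient of f: grad f(x) = Q x + c = (0, 0)
Constraint values g_i(x) = a_i^T x - b_i:
  g_1((2, -1)) = 2
Stationarity residual: grad f(x) + sum_i lambda_i a_i = (0, 0)
  -> stationarity OK
Primal feasibility (all g_i <= 0): FAILS
Dual feasibility (all lambda_i >= 0): OK
Complementary slackness (lambda_i * g_i(x) = 0 for all i): OK

Verdict: the first failing condition is primal_feasibility -> primal.

primal


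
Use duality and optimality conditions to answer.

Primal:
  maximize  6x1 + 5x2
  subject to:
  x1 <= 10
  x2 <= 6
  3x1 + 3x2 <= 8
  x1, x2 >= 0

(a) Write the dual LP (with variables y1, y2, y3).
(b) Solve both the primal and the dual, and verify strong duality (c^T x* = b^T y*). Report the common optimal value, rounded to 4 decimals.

The standard primal-dual pair for 'max c^T x s.t. A x <= b, x >= 0' is:
  Dual:  min b^T y  s.t.  A^T y >= c,  y >= 0.

So the dual LP is:
  minimize  10y1 + 6y2 + 8y3
  subject to:
    y1 + 3y3 >= 6
    y2 + 3y3 >= 5
    y1, y2, y3 >= 0

Solving the primal: x* = (2.6667, 0).
  primal value c^T x* = 16.
Solving the dual: y* = (0, 0, 2).
  dual value b^T y* = 16.
Strong duality: c^T x* = b^T y*. Confirmed.

16


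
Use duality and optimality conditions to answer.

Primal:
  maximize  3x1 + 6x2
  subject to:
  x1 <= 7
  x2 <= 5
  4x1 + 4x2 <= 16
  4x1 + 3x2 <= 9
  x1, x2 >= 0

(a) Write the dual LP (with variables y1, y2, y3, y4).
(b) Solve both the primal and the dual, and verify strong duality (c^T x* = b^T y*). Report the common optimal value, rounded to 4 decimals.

The standard primal-dual pair for 'max c^T x s.t. A x <= b, x >= 0' is:
  Dual:  min b^T y  s.t.  A^T y >= c,  y >= 0.

So the dual LP is:
  minimize  7y1 + 5y2 + 16y3 + 9y4
  subject to:
    y1 + 4y3 + 4y4 >= 3
    y2 + 4y3 + 3y4 >= 6
    y1, y2, y3, y4 >= 0

Solving the primal: x* = (0, 3).
  primal value c^T x* = 18.
Solving the dual: y* = (0, 0, 0, 2).
  dual value b^T y* = 18.
Strong duality: c^T x* = b^T y*. Confirmed.

18


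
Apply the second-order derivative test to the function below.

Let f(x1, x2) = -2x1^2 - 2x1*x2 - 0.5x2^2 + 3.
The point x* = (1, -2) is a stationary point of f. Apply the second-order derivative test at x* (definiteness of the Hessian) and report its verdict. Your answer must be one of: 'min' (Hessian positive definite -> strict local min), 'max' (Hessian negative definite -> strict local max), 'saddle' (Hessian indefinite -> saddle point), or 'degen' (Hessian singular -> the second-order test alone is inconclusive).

Compute the Hessian H = grad^2 f:
  H = [[-4, -2], [-2, -1]]
Verify stationarity: grad f(x*) = H x* + g = (0, 0).
Eigenvalues of H: -5, 0.
H has a zero eigenvalue (singular; negative semidefinite but not definite), so H is neither positive definite, negative definite, nor indefinite. The second-order test alone is inconclusive -> degen.
(Indeed, f is constant along the null direction of H through x*, so x* is not a strict local extremum.)

degen


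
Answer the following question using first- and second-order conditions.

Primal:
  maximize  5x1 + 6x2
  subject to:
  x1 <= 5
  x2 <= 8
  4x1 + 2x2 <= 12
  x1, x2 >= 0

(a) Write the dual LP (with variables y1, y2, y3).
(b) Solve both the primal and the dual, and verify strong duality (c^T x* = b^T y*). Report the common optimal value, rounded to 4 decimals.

The standard primal-dual pair for 'max c^T x s.t. A x <= b, x >= 0' is:
  Dual:  min b^T y  s.t.  A^T y >= c,  y >= 0.

So the dual LP is:
  minimize  5y1 + 8y2 + 12y3
  subject to:
    y1 + 4y3 >= 5
    y2 + 2y3 >= 6
    y1, y2, y3 >= 0

Solving the primal: x* = (0, 6).
  primal value c^T x* = 36.
Solving the dual: y* = (0, 0, 3).
  dual value b^T y* = 36.
Strong duality: c^T x* = b^T y*. Confirmed.

36


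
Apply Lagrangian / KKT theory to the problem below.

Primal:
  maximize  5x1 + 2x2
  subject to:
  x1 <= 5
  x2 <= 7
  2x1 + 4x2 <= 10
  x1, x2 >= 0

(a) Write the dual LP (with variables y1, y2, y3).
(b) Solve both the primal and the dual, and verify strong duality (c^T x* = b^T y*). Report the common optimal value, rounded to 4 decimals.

The standard primal-dual pair for 'max c^T x s.t. A x <= b, x >= 0' is:
  Dual:  min b^T y  s.t.  A^T y >= c,  y >= 0.

So the dual LP is:
  minimize  5y1 + 7y2 + 10y3
  subject to:
    y1 + 2y3 >= 5
    y2 + 4y3 >= 2
    y1, y2, y3 >= 0

Solving the primal: x* = (5, 0).
  primal value c^T x* = 25.
Solving the dual: y* = (4, 0, 0.5).
  dual value b^T y* = 25.
Strong duality: c^T x* = b^T y*. Confirmed.

25


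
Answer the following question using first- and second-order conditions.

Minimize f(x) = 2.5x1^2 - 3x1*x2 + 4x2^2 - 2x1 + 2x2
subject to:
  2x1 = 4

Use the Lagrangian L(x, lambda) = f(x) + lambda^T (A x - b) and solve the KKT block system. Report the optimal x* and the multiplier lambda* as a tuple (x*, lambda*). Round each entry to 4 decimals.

Form the Lagrangian:
  L(x, lambda) = (1/2) x^T Q x + c^T x + lambda^T (A x - b)
Stationarity (grad_x L = 0): Q x + c + A^T lambda = 0.
Primal feasibility: A x = b.

This gives the KKT block system:
  [ Q   A^T ] [ x     ]   [-c ]
  [ A    0  ] [ lambda ] = [ b ]

Solving the linear system:
  x*      = (2, 0.5)
  lambda* = (-3.25)
  f(x*)   = 5

x* = (2, 0.5), lambda* = (-3.25)


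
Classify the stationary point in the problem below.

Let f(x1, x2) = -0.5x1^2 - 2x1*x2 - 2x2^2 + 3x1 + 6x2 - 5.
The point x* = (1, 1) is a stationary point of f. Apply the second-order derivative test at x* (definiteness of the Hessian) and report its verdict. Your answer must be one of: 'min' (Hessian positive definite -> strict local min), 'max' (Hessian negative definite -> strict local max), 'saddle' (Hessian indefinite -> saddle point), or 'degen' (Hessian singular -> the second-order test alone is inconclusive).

Compute the Hessian H = grad^2 f:
  H = [[-1, -2], [-2, -4]]
Verify stationarity: grad f(x*) = H x* + g = (0, 0).
Eigenvalues of H: -5, 0.
H has a zero eigenvalue (singular; negative semidefinite but not definite), so H is neither positive definite, negative definite, nor indefinite. The second-order test alone is inconclusive -> degen.
(Indeed, f is constant along the null direction of H through x*, so x* is not a strict local extremum.)

degen


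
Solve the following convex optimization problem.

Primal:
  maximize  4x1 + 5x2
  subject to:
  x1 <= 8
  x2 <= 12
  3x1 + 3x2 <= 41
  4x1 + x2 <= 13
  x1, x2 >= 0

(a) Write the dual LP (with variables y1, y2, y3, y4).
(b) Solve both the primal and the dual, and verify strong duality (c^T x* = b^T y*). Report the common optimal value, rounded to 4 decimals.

The standard primal-dual pair for 'max c^T x s.t. A x <= b, x >= 0' is:
  Dual:  min b^T y  s.t.  A^T y >= c,  y >= 0.

So the dual LP is:
  minimize  8y1 + 12y2 + 41y3 + 13y4
  subject to:
    y1 + 3y3 + 4y4 >= 4
    y2 + 3y3 + y4 >= 5
    y1, y2, y3, y4 >= 0

Solving the primal: x* = (0.25, 12).
  primal value c^T x* = 61.
Solving the dual: y* = (0, 4, 0, 1).
  dual value b^T y* = 61.
Strong duality: c^T x* = b^T y*. Confirmed.

61


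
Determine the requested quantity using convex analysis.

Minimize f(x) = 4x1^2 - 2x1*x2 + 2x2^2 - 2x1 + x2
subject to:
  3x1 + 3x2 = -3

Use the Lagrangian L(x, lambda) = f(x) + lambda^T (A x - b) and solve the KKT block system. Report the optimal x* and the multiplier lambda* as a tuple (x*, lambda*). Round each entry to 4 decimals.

Form the Lagrangian:
  L(x, lambda) = (1/2) x^T Q x + c^T x + lambda^T (A x - b)
Stationarity (grad_x L = 0): Q x + c + A^T lambda = 0.
Primal feasibility: A x = b.

This gives the KKT block system:
  [ Q   A^T ] [ x     ]   [-c ]
  [ A    0  ] [ lambda ] = [ b ]

Solving the linear system:
  x*      = (-0.1875, -0.8125)
  lambda* = (0.625)
  f(x*)   = 0.7188

x* = (-0.1875, -0.8125), lambda* = (0.625)


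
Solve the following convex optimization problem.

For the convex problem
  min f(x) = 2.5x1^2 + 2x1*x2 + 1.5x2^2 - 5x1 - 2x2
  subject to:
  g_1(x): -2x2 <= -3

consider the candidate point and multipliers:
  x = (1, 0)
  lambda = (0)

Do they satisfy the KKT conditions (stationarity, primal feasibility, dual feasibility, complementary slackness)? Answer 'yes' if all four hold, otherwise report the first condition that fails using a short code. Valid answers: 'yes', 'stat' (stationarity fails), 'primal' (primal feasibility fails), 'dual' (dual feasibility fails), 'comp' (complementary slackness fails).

Gradient of f: grad f(x) = Q x + c = (0, 0)
Constraint values g_i(x) = a_i^T x - b_i:
  g_1((1, 0)) = 3
Stationarity residual: grad f(x) + sum_i lambda_i a_i = (0, 0)
  -> stationarity OK
Primal feasibility (all g_i <= 0): FAILS
Dual feasibility (all lambda_i >= 0): OK
Complementary slackness (lambda_i * g_i(x) = 0 for all i): OK

Verdict: the first failing condition is primal_feasibility -> primal.

primal


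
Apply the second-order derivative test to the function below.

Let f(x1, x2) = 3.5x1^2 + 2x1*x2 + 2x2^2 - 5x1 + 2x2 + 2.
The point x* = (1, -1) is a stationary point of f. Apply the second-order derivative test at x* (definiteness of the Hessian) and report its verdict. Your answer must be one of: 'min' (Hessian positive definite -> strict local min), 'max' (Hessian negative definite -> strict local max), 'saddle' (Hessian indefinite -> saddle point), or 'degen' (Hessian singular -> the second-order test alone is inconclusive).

Compute the Hessian H = grad^2 f:
  H = [[7, 2], [2, 4]]
Verify stationarity: grad f(x*) = H x* + g = (0, 0).
Eigenvalues of H: 3, 8.
Both eigenvalues > 0, so H is positive definite -> x* is a strict local min.

min


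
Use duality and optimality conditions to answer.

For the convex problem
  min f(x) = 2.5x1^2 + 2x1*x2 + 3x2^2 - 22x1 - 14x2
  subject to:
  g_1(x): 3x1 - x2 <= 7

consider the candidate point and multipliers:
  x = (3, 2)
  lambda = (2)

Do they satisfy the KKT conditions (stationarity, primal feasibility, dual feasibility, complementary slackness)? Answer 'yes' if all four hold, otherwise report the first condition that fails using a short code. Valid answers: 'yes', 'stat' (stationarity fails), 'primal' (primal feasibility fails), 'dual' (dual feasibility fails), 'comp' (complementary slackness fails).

Gradient of f: grad f(x) = Q x + c = (-3, 4)
Constraint values g_i(x) = a_i^T x - b_i:
  g_1((3, 2)) = 0
Stationarity residual: grad f(x) + sum_i lambda_i a_i = (3, 2)
  -> stationarity FAILS
Primal feasibility (all g_i <= 0): OK
Dual feasibility (all lambda_i >= 0): OK
Complementary slackness (lambda_i * g_i(x) = 0 for all i): OK

Verdict: the first failing condition is stationarity -> stat.

stat


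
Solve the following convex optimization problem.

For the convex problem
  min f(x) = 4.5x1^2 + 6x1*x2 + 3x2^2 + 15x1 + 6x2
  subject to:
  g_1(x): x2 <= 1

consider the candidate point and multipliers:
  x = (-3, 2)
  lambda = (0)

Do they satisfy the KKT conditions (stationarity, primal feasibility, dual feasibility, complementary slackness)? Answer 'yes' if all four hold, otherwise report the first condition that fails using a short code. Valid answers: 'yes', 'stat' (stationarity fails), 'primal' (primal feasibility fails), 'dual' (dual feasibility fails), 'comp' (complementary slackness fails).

Gradient of f: grad f(x) = Q x + c = (0, 0)
Constraint values g_i(x) = a_i^T x - b_i:
  g_1((-3, 2)) = 1
Stationarity residual: grad f(x) + sum_i lambda_i a_i = (0, 0)
  -> stationarity OK
Primal feasibility (all g_i <= 0): FAILS
Dual feasibility (all lambda_i >= 0): OK
Complementary slackness (lambda_i * g_i(x) = 0 for all i): OK

Verdict: the first failing condition is primal_feasibility -> primal.

primal


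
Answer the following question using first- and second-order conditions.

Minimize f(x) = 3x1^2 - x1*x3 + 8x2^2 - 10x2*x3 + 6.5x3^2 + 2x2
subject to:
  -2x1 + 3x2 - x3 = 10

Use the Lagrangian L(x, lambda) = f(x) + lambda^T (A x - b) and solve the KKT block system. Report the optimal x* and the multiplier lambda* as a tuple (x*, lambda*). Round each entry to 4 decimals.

Form the Lagrangian:
  L(x, lambda) = (1/2) x^T Q x + c^T x + lambda^T (A x - b)
Stationarity (grad_x L = 0): Q x + c + A^T lambda = 0.
Primal feasibility: A x = b.

This gives the KKT block system:
  [ Q   A^T ] [ x     ]   [-c ]
  [ A    0  ] [ lambda ] = [ b ]

Solving the linear system:
  x*      = (-2.6609, 1.7217, 0.487)
  lambda* = (-8.2261)
  f(x*)   = 42.8522

x* = (-2.6609, 1.7217, 0.487), lambda* = (-8.2261)


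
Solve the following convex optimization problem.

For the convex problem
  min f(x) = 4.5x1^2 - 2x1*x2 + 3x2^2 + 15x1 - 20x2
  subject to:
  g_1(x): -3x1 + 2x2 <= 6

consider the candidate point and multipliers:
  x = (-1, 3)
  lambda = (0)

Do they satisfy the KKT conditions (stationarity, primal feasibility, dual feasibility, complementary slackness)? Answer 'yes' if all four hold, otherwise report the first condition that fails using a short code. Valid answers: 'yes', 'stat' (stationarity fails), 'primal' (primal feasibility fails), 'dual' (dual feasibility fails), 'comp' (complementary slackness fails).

Gradient of f: grad f(x) = Q x + c = (0, 0)
Constraint values g_i(x) = a_i^T x - b_i:
  g_1((-1, 3)) = 3
Stationarity residual: grad f(x) + sum_i lambda_i a_i = (0, 0)
  -> stationarity OK
Primal feasibility (all g_i <= 0): FAILS
Dual feasibility (all lambda_i >= 0): OK
Complementary slackness (lambda_i * g_i(x) = 0 for all i): OK

Verdict: the first failing condition is primal_feasibility -> primal.

primal


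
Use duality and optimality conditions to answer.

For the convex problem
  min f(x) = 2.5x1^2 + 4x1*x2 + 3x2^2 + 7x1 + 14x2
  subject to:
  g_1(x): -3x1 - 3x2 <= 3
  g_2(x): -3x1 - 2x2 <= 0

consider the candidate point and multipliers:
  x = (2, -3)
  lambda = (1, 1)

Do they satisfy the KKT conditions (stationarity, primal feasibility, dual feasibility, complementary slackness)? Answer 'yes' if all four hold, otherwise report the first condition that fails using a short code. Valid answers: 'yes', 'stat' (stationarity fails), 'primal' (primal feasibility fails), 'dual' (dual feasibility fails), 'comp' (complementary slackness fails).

Gradient of f: grad f(x) = Q x + c = (5, 4)
Constraint values g_i(x) = a_i^T x - b_i:
  g_1((2, -3)) = 0
  g_2((2, -3)) = 0
Stationarity residual: grad f(x) + sum_i lambda_i a_i = (-1, -1)
  -> stationarity FAILS
Primal feasibility (all g_i <= 0): OK
Dual feasibility (all lambda_i >= 0): OK
Complementary slackness (lambda_i * g_i(x) = 0 for all i): OK

Verdict: the first failing condition is stationarity -> stat.

stat


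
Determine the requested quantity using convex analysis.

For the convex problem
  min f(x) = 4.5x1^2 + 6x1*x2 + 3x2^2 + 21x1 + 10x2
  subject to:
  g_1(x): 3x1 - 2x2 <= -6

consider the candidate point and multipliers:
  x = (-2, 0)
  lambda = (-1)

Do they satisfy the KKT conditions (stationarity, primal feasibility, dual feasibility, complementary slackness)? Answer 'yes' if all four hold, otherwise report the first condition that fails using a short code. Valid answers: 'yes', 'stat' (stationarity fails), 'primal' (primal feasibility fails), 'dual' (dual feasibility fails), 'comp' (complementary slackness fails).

Gradient of f: grad f(x) = Q x + c = (3, -2)
Constraint values g_i(x) = a_i^T x - b_i:
  g_1((-2, 0)) = 0
Stationarity residual: grad f(x) + sum_i lambda_i a_i = (0, 0)
  -> stationarity OK
Primal feasibility (all g_i <= 0): OK
Dual feasibility (all lambda_i >= 0): FAILS
Complementary slackness (lambda_i * g_i(x) = 0 for all i): OK

Verdict: the first failing condition is dual_feasibility -> dual.

dual


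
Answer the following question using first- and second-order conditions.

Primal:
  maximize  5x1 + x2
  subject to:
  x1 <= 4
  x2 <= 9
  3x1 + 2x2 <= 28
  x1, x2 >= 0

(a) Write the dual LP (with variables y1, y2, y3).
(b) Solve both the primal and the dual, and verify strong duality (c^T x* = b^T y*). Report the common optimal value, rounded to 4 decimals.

The standard primal-dual pair for 'max c^T x s.t. A x <= b, x >= 0' is:
  Dual:  min b^T y  s.t.  A^T y >= c,  y >= 0.

So the dual LP is:
  minimize  4y1 + 9y2 + 28y3
  subject to:
    y1 + 3y3 >= 5
    y2 + 2y3 >= 1
    y1, y2, y3 >= 0

Solving the primal: x* = (4, 8).
  primal value c^T x* = 28.
Solving the dual: y* = (3.5, 0, 0.5).
  dual value b^T y* = 28.
Strong duality: c^T x* = b^T y*. Confirmed.

28


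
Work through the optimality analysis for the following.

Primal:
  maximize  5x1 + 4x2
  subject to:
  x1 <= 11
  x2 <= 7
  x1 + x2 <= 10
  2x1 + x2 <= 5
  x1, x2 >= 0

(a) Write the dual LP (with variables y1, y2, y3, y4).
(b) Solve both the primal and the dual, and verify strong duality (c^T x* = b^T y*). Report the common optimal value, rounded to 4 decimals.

The standard primal-dual pair for 'max c^T x s.t. A x <= b, x >= 0' is:
  Dual:  min b^T y  s.t.  A^T y >= c,  y >= 0.

So the dual LP is:
  minimize  11y1 + 7y2 + 10y3 + 5y4
  subject to:
    y1 + y3 + 2y4 >= 5
    y2 + y3 + y4 >= 4
    y1, y2, y3, y4 >= 0

Solving the primal: x* = (0, 5).
  primal value c^T x* = 20.
Solving the dual: y* = (0, 0, 0, 4).
  dual value b^T y* = 20.
Strong duality: c^T x* = b^T y*. Confirmed.

20


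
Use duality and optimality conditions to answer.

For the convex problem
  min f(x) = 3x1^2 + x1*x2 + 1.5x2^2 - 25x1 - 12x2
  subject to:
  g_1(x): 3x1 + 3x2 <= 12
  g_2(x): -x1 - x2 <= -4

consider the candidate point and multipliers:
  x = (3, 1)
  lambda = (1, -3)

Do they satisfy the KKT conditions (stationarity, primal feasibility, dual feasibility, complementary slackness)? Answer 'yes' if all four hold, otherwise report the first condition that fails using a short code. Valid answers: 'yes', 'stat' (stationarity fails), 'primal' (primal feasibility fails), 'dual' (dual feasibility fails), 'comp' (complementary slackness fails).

Gradient of f: grad f(x) = Q x + c = (-6, -6)
Constraint values g_i(x) = a_i^T x - b_i:
  g_1((3, 1)) = 0
  g_2((3, 1)) = 0
Stationarity residual: grad f(x) + sum_i lambda_i a_i = (0, 0)
  -> stationarity OK
Primal feasibility (all g_i <= 0): OK
Dual feasibility (all lambda_i >= 0): FAILS
Complementary slackness (lambda_i * g_i(x) = 0 for all i): OK

Verdict: the first failing condition is dual_feasibility -> dual.

dual


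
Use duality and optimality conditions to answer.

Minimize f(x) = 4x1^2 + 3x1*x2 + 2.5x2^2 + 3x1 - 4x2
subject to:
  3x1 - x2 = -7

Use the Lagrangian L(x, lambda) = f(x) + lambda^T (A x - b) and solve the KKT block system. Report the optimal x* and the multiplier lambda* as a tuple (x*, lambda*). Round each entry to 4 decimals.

Form the Lagrangian:
  L(x, lambda) = (1/2) x^T Q x + c^T x + lambda^T (A x - b)
Stationarity (grad_x L = 0): Q x + c + A^T lambda = 0.
Primal feasibility: A x = b.

This gives the KKT block system:
  [ Q   A^T ] [ x     ]   [-c ]
  [ A    0  ] [ lambda ] = [ b ]

Solving the linear system:
  x*      = (-1.6479, 2.0563)
  lambda* = (1.338)
  f(x*)   = -1.9014

x* = (-1.6479, 2.0563), lambda* = (1.338)


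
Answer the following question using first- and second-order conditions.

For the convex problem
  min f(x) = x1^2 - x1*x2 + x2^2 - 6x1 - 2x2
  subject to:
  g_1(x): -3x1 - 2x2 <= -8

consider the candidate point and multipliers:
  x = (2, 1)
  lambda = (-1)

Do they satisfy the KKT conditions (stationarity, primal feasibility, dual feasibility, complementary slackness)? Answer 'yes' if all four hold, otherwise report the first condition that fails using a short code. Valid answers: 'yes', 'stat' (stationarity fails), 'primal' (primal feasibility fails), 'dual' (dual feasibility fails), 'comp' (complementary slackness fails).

Gradient of f: grad f(x) = Q x + c = (-3, -2)
Constraint values g_i(x) = a_i^T x - b_i:
  g_1((2, 1)) = 0
Stationarity residual: grad f(x) + sum_i lambda_i a_i = (0, 0)
  -> stationarity OK
Primal feasibility (all g_i <= 0): OK
Dual feasibility (all lambda_i >= 0): FAILS
Complementary slackness (lambda_i * g_i(x) = 0 for all i): OK

Verdict: the first failing condition is dual_feasibility -> dual.

dual


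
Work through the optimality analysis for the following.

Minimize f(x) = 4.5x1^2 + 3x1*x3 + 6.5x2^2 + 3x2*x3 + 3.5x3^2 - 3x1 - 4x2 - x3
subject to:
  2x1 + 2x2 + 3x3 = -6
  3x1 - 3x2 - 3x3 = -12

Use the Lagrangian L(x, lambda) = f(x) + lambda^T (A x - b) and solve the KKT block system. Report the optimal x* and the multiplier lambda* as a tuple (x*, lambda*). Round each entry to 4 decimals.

Form the Lagrangian:
  L(x, lambda) = (1/2) x^T Q x + c^T x + lambda^T (A x - b)
Stationarity (grad_x L = 0): Q x + c + A^T lambda = 0.
Primal feasibility: A x = b.

This gives the KKT block system:
  [ Q   A^T ] [ x     ]   [-c ]
  [ A    0  ] [ lambda ] = [ b ]

Solving the linear system:
  x*      = (-3.5596, 0.202, 0.2384)
  lambda* = (8.745, 5.6104)
  f(x*)   = 64.7136

x* = (-3.5596, 0.202, 0.2384), lambda* = (8.745, 5.6104)


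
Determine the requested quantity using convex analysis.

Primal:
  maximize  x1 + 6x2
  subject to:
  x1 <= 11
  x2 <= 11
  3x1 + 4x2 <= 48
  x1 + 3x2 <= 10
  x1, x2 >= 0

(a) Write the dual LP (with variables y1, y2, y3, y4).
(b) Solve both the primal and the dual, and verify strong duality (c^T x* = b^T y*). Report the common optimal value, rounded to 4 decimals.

The standard primal-dual pair for 'max c^T x s.t. A x <= b, x >= 0' is:
  Dual:  min b^T y  s.t.  A^T y >= c,  y >= 0.

So the dual LP is:
  minimize  11y1 + 11y2 + 48y3 + 10y4
  subject to:
    y1 + 3y3 + y4 >= 1
    y2 + 4y3 + 3y4 >= 6
    y1, y2, y3, y4 >= 0

Solving the primal: x* = (0, 3.3333).
  primal value c^T x* = 20.
Solving the dual: y* = (0, 0, 0, 2).
  dual value b^T y* = 20.
Strong duality: c^T x* = b^T y*. Confirmed.

20


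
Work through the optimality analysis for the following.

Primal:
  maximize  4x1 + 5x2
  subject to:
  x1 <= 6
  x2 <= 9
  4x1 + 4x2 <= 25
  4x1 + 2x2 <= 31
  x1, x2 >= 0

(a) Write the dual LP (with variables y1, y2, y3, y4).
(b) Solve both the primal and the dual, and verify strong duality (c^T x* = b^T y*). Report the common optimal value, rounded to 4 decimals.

The standard primal-dual pair for 'max c^T x s.t. A x <= b, x >= 0' is:
  Dual:  min b^T y  s.t.  A^T y >= c,  y >= 0.

So the dual LP is:
  minimize  6y1 + 9y2 + 25y3 + 31y4
  subject to:
    y1 + 4y3 + 4y4 >= 4
    y2 + 4y3 + 2y4 >= 5
    y1, y2, y3, y4 >= 0

Solving the primal: x* = (0, 6.25).
  primal value c^T x* = 31.25.
Solving the dual: y* = (0, 0, 1.25, 0).
  dual value b^T y* = 31.25.
Strong duality: c^T x* = b^T y*. Confirmed.

31.25


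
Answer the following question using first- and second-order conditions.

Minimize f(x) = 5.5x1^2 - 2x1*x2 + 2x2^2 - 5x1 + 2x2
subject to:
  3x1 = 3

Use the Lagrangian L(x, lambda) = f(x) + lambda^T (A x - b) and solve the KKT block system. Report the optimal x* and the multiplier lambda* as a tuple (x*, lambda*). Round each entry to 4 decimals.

Form the Lagrangian:
  L(x, lambda) = (1/2) x^T Q x + c^T x + lambda^T (A x - b)
Stationarity (grad_x L = 0): Q x + c + A^T lambda = 0.
Primal feasibility: A x = b.

This gives the KKT block system:
  [ Q   A^T ] [ x     ]   [-c ]
  [ A    0  ] [ lambda ] = [ b ]

Solving the linear system:
  x*      = (1, 0)
  lambda* = (-2)
  f(x*)   = 0.5

x* = (1, 0), lambda* = (-2)


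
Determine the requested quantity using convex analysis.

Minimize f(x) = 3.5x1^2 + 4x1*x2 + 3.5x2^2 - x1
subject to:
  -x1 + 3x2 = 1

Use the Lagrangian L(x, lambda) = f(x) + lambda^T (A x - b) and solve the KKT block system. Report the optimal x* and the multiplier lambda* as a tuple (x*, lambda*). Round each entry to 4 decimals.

Form the Lagrangian:
  L(x, lambda) = (1/2) x^T Q x + c^T x + lambda^T (A x - b)
Stationarity (grad_x L = 0): Q x + c + A^T lambda = 0.
Primal feasibility: A x = b.

This gives the KKT block system:
  [ Q   A^T ] [ x     ]   [-c ]
  [ A    0  ] [ lambda ] = [ b ]

Solving the linear system:
  x*      = (-0.1064, 0.2979)
  lambda* = (-0.5532)
  f(x*)   = 0.3298

x* = (-0.1064, 0.2979), lambda* = (-0.5532)


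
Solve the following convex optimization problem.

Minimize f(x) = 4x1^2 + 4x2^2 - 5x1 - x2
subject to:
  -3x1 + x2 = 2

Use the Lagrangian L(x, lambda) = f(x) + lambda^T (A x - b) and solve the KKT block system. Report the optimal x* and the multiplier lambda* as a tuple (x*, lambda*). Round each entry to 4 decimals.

Form the Lagrangian:
  L(x, lambda) = (1/2) x^T Q x + c^T x + lambda^T (A x - b)
Stationarity (grad_x L = 0): Q x + c + A^T lambda = 0.
Primal feasibility: A x = b.

This gives the KKT block system:
  [ Q   A^T ] [ x     ]   [-c ]
  [ A    0  ] [ lambda ] = [ b ]

Solving the linear system:
  x*      = (-0.5, 0.5)
  lambda* = (-3)
  f(x*)   = 4

x* = (-0.5, 0.5), lambda* = (-3)


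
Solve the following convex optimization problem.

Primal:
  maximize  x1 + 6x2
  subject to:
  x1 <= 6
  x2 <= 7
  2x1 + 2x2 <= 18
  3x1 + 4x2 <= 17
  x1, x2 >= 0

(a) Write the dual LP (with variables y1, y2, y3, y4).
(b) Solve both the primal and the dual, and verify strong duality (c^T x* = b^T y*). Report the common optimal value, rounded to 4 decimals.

The standard primal-dual pair for 'max c^T x s.t. A x <= b, x >= 0' is:
  Dual:  min b^T y  s.t.  A^T y >= c,  y >= 0.

So the dual LP is:
  minimize  6y1 + 7y2 + 18y3 + 17y4
  subject to:
    y1 + 2y3 + 3y4 >= 1
    y2 + 2y3 + 4y4 >= 6
    y1, y2, y3, y4 >= 0

Solving the primal: x* = (0, 4.25).
  primal value c^T x* = 25.5.
Solving the dual: y* = (0, 0, 0, 1.5).
  dual value b^T y* = 25.5.
Strong duality: c^T x* = b^T y*. Confirmed.

25.5


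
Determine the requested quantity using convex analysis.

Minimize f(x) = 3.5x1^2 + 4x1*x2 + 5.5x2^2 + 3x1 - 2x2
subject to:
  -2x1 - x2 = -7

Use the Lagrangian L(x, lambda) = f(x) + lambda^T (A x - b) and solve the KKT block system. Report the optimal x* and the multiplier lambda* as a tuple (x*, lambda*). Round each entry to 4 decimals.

Form the Lagrangian:
  L(x, lambda) = (1/2) x^T Q x + c^T x + lambda^T (A x - b)
Stationarity (grad_x L = 0): Q x + c + A^T lambda = 0.
Primal feasibility: A x = b.

This gives the KKT block system:
  [ Q   A^T ] [ x     ]   [-c ]
  [ A    0  ] [ lambda ] = [ b ]

Solving the linear system:
  x*      = (3.4, 0.2)
  lambda* = (13.8)
  f(x*)   = 53.2

x* = (3.4, 0.2), lambda* = (13.8)


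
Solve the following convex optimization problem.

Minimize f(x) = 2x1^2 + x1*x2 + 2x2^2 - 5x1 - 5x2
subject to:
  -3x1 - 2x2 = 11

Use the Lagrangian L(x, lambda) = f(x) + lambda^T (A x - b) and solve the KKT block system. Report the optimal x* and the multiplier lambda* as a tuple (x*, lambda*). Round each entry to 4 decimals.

Form the Lagrangian:
  L(x, lambda) = (1/2) x^T Q x + c^T x + lambda^T (A x - b)
Stationarity (grad_x L = 0): Q x + c + A^T lambda = 0.
Primal feasibility: A x = b.

This gives the KKT block system:
  [ Q   A^T ] [ x     ]   [-c ]
  [ A    0  ] [ lambda ] = [ b ]

Solving the linear system:
  x*      = (-3, -1)
  lambda* = (-6)
  f(x*)   = 43

x* = (-3, -1), lambda* = (-6)


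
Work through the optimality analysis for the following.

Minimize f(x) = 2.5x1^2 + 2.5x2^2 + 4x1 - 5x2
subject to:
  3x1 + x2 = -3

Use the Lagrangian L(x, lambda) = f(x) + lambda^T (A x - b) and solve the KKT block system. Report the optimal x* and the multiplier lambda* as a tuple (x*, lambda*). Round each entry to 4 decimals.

Form the Lagrangian:
  L(x, lambda) = (1/2) x^T Q x + c^T x + lambda^T (A x - b)
Stationarity (grad_x L = 0): Q x + c + A^T lambda = 0.
Primal feasibility: A x = b.

This gives the KKT block system:
  [ Q   A^T ] [ x     ]   [-c ]
  [ A    0  ] [ lambda ] = [ b ]

Solving the linear system:
  x*      = (-1.28, 0.84)
  lambda* = (0.8)
  f(x*)   = -3.46

x* = (-1.28, 0.84), lambda* = (0.8)


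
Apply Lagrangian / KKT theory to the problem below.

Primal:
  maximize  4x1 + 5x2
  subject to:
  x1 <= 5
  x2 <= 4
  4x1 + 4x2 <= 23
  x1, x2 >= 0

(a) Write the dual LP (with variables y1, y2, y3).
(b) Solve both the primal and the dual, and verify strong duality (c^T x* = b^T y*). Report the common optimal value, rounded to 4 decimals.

The standard primal-dual pair for 'max c^T x s.t. A x <= b, x >= 0' is:
  Dual:  min b^T y  s.t.  A^T y >= c,  y >= 0.

So the dual LP is:
  minimize  5y1 + 4y2 + 23y3
  subject to:
    y1 + 4y3 >= 4
    y2 + 4y3 >= 5
    y1, y2, y3 >= 0

Solving the primal: x* = (1.75, 4).
  primal value c^T x* = 27.
Solving the dual: y* = (0, 1, 1).
  dual value b^T y* = 27.
Strong duality: c^T x* = b^T y*. Confirmed.

27


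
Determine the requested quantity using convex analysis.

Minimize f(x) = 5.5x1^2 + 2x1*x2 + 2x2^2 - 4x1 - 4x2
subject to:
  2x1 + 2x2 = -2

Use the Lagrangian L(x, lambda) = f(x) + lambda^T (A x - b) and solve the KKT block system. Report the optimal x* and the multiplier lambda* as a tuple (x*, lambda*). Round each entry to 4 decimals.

Form the Lagrangian:
  L(x, lambda) = (1/2) x^T Q x + c^T x + lambda^T (A x - b)
Stationarity (grad_x L = 0): Q x + c + A^T lambda = 0.
Primal feasibility: A x = b.

This gives the KKT block system:
  [ Q   A^T ] [ x     ]   [-c ]
  [ A    0  ] [ lambda ] = [ b ]

Solving the linear system:
  x*      = (-0.1818, -0.8182)
  lambda* = (3.8182)
  f(x*)   = 5.8182

x* = (-0.1818, -0.8182), lambda* = (3.8182)


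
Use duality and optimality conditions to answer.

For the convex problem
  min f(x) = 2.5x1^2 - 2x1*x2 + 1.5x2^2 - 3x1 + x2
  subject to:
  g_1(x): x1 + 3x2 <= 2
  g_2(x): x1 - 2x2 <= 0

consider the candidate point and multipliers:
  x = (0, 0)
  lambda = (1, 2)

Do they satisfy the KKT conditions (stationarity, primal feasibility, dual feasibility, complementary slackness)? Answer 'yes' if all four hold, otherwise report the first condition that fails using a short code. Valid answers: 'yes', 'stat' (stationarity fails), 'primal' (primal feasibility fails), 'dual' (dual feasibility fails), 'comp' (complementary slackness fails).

Gradient of f: grad f(x) = Q x + c = (-3, 1)
Constraint values g_i(x) = a_i^T x - b_i:
  g_1((0, 0)) = -2
  g_2((0, 0)) = 0
Stationarity residual: grad f(x) + sum_i lambda_i a_i = (0, 0)
  -> stationarity OK
Primal feasibility (all g_i <= 0): OK
Dual feasibility (all lambda_i >= 0): OK
Complementary slackness (lambda_i * g_i(x) = 0 for all i): FAILS

Verdict: the first failing condition is complementary_slackness -> comp.

comp


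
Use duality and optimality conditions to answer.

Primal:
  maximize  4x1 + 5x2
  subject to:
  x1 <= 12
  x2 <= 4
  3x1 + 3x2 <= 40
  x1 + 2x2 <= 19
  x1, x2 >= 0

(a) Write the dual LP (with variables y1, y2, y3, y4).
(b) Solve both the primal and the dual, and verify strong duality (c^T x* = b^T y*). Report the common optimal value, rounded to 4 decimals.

The standard primal-dual pair for 'max c^T x s.t. A x <= b, x >= 0' is:
  Dual:  min b^T y  s.t.  A^T y >= c,  y >= 0.

So the dual LP is:
  minimize  12y1 + 4y2 + 40y3 + 19y4
  subject to:
    y1 + 3y3 + y4 >= 4
    y2 + 3y3 + 2y4 >= 5
    y1, y2, y3, y4 >= 0

Solving the primal: x* = (9.3333, 4).
  primal value c^T x* = 57.3333.
Solving the dual: y* = (0, 1, 1.3333, 0).
  dual value b^T y* = 57.3333.
Strong duality: c^T x* = b^T y*. Confirmed.

57.3333


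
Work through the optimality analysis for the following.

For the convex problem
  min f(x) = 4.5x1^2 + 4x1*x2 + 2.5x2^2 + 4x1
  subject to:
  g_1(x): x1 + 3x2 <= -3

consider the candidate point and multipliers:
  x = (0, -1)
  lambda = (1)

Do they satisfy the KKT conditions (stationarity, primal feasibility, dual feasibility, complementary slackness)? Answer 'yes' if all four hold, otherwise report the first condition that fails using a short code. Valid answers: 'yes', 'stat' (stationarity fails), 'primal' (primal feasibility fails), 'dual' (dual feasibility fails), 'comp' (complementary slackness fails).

Gradient of f: grad f(x) = Q x + c = (0, -5)
Constraint values g_i(x) = a_i^T x - b_i:
  g_1((0, -1)) = 0
Stationarity residual: grad f(x) + sum_i lambda_i a_i = (1, -2)
  -> stationarity FAILS
Primal feasibility (all g_i <= 0): OK
Dual feasibility (all lambda_i >= 0): OK
Complementary slackness (lambda_i * g_i(x) = 0 for all i): OK

Verdict: the first failing condition is stationarity -> stat.

stat
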